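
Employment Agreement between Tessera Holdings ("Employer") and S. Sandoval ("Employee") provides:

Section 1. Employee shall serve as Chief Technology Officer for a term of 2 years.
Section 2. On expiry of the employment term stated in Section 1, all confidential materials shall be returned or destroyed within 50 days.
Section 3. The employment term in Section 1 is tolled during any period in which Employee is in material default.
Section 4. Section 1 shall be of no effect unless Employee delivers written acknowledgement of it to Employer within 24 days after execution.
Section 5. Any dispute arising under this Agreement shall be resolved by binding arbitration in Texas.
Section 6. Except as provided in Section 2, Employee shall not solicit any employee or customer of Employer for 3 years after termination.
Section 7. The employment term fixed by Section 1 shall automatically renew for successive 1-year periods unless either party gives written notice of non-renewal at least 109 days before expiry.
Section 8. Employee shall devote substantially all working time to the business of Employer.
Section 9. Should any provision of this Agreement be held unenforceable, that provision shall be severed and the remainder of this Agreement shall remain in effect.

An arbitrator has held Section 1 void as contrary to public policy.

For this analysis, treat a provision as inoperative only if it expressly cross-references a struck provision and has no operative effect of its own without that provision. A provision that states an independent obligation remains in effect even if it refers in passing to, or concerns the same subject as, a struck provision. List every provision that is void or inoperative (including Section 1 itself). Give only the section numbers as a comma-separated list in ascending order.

Section 1 is struck. The only function of Section 2 is the return obligation tied to Section 1, so it cannot stand once Section 1 is removed. Section 3 operates only by reference to Section 1, so it falls with Section 1. Section 4 operates only by reference to Section 1, so it falls with Section 1. Section 7 has no operative effect of its own apart from Section 1 and is therefore inoperative. Section 6 mentions Section 2 but its own obligation stands independently of Section 2, so Section 6 is not affected. Under the severability clause in Section 9, the remaining provisions continue in force. Section 5, Section 6, Section 8, and Section 9 remain in effect.

1, 2, 3, 4, 7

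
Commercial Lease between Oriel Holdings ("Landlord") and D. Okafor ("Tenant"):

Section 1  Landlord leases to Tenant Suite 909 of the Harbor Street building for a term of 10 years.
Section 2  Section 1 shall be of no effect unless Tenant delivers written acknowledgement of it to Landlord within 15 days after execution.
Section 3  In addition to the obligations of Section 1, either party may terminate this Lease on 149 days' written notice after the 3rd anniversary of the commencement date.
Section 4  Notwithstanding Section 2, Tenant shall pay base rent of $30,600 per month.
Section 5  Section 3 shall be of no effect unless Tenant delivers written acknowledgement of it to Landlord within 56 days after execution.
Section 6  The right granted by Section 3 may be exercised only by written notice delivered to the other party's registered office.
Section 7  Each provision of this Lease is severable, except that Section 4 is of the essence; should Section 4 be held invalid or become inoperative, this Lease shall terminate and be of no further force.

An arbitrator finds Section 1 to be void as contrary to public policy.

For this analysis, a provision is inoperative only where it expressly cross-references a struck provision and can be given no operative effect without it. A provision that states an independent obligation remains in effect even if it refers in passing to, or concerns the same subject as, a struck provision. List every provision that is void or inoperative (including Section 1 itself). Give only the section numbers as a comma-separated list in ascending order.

1, 2

Section 1 is struck. The only function of Section 2 is the acknowledgement condition for Section 1, so it cannot stand once Section 1 is removed. Although Section 3 refers to Section 1, its operative terms do not depend on Section 1, so it remains in effect. Section 4 mentions Section 2 but its own obligation stands independently of Section 2, so Section 4 is not affected. Section 7 makes Section 4 an essential term, but Section 4 is unaffected, so the severability proviso in Section 7 preserves the remaining provisions. The provisions still in force are Section 3, Section 4, Section 5, Section 6, and Section 7.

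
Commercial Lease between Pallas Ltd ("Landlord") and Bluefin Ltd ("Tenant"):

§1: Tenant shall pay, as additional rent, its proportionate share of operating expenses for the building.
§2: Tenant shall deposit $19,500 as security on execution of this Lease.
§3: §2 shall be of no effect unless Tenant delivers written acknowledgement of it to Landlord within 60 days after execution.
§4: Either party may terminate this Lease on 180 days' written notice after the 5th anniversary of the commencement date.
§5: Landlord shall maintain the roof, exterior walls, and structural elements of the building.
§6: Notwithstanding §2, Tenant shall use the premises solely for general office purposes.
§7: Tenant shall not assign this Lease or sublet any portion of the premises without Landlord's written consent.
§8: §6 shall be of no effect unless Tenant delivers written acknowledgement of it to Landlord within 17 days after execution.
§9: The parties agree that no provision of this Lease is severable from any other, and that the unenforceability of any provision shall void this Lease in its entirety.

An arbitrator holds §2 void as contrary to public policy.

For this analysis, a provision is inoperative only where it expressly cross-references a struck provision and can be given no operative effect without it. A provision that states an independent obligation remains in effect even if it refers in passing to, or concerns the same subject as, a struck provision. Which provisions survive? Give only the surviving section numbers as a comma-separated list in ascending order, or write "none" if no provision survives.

none

§2 is struck. The only function of §3 is the acknowledgement condition for §2, so it cannot stand once §2 is removed. §9 provides that the Lease is not severable, so the invalidity of any one provision voids the entire Lease. No provision of the Lease survives.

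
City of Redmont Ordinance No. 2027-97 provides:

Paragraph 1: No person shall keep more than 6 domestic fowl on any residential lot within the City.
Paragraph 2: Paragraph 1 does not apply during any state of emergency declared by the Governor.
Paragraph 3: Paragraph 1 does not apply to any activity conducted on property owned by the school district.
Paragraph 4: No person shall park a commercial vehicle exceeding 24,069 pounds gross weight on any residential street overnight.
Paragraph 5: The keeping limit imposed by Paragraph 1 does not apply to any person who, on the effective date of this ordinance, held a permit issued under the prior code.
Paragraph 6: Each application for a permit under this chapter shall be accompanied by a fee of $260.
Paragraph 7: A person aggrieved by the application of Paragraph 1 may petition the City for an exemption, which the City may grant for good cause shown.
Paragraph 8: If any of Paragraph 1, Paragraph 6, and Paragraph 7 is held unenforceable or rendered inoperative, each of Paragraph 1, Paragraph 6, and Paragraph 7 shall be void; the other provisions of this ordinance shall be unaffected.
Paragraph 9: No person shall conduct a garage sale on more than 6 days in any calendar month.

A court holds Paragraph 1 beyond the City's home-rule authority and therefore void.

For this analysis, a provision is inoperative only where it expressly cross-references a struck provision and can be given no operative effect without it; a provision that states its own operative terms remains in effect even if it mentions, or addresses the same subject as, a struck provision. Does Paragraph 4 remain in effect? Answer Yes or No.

Paragraph 1 is struck. Paragraph 2 has no operative effect of its own apart from Paragraph 1 and is therefore inoperative. Paragraph 3 merely fixes the public-property exemption from Paragraph 1; with Paragraph 1 gone it has nothing to operate on and falls away. Paragraph 5 merely fixes the grandfather exemption from Paragraph 1; with Paragraph 1 gone it has nothing to operate on and falls away. Paragraph 7 operates only by reference to Paragraph 1, so it falls with Paragraph 1. Paragraph 8 declares Paragraph 1, Paragraph 6, and Paragraph 7 mutually dependent; since one of them has fallen, all of them are of no effect. That brings down Paragraph 6 as well. The remainder continues in force under Paragraph 8. The provisions still in force are Paragraph 4, Paragraph 8, and Paragraph 9. Paragraph 4 is among the surviving provisions, so the answer is yes.

Yes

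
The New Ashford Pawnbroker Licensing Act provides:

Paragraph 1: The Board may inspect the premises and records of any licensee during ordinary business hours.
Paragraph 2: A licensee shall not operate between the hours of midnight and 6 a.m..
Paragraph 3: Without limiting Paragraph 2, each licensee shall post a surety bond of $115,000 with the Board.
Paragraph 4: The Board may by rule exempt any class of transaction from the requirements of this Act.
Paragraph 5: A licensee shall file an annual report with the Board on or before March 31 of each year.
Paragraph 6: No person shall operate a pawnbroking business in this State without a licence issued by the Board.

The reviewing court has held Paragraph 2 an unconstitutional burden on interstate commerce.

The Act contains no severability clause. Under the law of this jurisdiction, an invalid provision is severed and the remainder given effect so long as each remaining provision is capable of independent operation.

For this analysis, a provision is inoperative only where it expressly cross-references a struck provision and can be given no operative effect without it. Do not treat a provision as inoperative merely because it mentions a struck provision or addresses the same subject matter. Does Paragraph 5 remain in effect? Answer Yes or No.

Yes

Paragraph 2 is struck. Paragraph 3 mentions Paragraph 2 but its own obligation stands independently of Paragraph 2, so Paragraph 3 is not affected. No other provision's operative terms depend on Paragraph 2. With no severability clause, the stated default rule severs what cannot stand and enforces each remaining provision that can operate on its own. That leaves Paragraph 1, Paragraph 3, Paragraph 4, Paragraph 5, and Paragraph 6 in effect. Paragraph 5 is among the surviving provisions, so the answer is yes.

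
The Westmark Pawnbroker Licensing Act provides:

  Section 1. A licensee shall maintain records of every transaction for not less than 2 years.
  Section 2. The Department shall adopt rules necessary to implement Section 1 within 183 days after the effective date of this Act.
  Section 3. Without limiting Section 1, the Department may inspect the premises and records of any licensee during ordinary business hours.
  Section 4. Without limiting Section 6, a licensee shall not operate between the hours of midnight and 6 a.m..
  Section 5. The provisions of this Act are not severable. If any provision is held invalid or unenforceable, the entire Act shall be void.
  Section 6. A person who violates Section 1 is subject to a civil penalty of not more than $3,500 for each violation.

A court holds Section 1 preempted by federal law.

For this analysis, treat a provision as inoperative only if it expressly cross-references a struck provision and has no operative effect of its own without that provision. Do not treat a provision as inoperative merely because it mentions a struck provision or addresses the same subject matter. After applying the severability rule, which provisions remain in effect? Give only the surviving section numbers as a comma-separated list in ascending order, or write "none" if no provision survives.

Section 1 is struck. Section 2 has no operative effect of its own apart from Section 1 and is therefore inoperative. The only function of Section 6 is the civil penalty for violating Section 1, so it cannot stand once Section 1 is removed. Section 5 provides that the Act is not severable, so the invalidity of any one provision voids the entire Act. No provision of the Act survives.

none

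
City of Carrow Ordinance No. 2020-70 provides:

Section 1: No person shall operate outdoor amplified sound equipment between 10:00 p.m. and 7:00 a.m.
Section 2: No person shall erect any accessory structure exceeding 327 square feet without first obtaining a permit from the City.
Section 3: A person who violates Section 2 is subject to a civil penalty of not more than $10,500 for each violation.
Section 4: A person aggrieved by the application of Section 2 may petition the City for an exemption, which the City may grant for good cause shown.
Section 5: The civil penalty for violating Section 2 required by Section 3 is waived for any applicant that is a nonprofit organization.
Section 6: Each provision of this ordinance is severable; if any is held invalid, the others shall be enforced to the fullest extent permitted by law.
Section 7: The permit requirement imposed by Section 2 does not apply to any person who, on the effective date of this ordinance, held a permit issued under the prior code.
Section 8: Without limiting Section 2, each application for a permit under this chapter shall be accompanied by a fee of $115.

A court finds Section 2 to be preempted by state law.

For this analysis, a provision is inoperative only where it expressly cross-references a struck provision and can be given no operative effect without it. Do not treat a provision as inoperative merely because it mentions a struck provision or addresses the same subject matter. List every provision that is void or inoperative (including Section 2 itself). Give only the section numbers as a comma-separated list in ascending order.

Section 2 is struck. The only function of Section 3 is the civil penalty for violating Section 2, so it cannot stand once Section 2 is removed. Section 4 merely fixes the exemption procedure for Section 2; with Section 2 gone it has nothing to operate on and falls away. Section 7 merely fixes the grandfather exemption from Section 2; with Section 2 gone it has nothing to operate on and falls away. Section 5 operates only by reference to Section 3, so it falls with Section 3. Although Section 8 refers to Section 2, its operative terms do not depend on Section 2, so it remains in effect. Section 6 is a severability clause and preserves every provision that can still be given independent effect. That leaves Section 1, Section 6, and Section 8 in effect.

2, 3, 4, 5, 7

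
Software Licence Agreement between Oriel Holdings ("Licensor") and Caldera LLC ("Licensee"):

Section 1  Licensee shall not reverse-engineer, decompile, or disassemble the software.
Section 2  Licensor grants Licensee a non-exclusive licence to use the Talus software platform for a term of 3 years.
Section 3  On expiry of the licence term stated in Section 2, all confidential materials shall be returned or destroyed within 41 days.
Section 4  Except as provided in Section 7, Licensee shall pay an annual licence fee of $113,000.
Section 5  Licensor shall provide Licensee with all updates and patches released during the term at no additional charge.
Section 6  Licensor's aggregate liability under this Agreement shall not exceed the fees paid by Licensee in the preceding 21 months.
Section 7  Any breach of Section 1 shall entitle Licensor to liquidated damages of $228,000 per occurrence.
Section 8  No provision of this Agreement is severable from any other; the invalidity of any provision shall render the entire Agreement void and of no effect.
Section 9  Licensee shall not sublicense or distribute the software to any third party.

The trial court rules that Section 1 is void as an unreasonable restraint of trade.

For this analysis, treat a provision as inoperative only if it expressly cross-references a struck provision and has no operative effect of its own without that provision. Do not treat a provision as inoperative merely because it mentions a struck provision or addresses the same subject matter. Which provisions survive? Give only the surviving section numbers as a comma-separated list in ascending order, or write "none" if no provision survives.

Section 1 is struck. Section 7 has no operative effect of its own apart from Section 1 and is therefore inoperative. Section 8 provides that the Agreement is not severable, so the invalidity of any one provision voids the entire Agreement. No provision of the Agreement survives.

none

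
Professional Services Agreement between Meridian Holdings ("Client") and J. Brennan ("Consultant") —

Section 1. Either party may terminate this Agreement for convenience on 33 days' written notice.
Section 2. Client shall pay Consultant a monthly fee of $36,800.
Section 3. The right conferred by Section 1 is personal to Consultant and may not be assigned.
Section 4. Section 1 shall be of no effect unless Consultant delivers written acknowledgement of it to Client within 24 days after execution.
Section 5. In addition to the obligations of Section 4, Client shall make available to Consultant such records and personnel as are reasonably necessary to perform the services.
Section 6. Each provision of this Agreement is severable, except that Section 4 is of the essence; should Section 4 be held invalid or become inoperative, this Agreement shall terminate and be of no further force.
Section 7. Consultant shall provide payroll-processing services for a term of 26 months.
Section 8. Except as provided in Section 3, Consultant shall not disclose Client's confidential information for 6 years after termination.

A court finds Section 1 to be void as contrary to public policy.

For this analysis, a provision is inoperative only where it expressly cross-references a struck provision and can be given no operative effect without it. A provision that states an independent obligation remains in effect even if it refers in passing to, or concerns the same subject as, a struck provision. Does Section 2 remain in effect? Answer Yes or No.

No

Section 1 is struck. Section 3 has no operative effect of its own apart from Section 1 and is therefore inoperative. Section 4 has no operative effect of its own apart from Section 1 and is therefore inoperative. Section 6 makes Section 4 an essential term, and Section 4 has been rendered inoperative by the cascade; under Section 6, the entire Agreement is therefore void. No provision of the Agreement survives. Section 2 is among the inoperative provisions, so the answer is no.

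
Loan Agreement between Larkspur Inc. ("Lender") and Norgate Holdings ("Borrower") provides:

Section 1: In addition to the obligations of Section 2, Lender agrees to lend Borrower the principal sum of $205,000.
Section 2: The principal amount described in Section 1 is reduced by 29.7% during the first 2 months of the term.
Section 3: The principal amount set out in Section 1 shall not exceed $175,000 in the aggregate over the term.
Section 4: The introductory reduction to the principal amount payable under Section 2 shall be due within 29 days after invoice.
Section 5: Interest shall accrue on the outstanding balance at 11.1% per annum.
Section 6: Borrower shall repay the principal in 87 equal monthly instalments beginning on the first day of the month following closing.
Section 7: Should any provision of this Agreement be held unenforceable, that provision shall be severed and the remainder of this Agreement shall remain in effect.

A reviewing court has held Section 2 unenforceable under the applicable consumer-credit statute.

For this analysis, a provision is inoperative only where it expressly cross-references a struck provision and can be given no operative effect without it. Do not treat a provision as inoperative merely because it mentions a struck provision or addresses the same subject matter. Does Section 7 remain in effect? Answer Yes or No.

Section 2 is struck. The whole of Section 4 is the payment deadline for the introductory reduction to the principal amount, defined by reference to Section 2, so Section 4 cannot stand once Section 2 is removed. Section 1 mentions Section 2 but its own obligation stands independently of Section 2, so Section 1 is not affected. Under the severability clause in Section 7, the remaining provisions continue in force. The provisions still in force are Section 1, Section 3, Section 5, Section 6, and Section 7. Section 7 is among the surviving provisions, so the answer is yes.

Yes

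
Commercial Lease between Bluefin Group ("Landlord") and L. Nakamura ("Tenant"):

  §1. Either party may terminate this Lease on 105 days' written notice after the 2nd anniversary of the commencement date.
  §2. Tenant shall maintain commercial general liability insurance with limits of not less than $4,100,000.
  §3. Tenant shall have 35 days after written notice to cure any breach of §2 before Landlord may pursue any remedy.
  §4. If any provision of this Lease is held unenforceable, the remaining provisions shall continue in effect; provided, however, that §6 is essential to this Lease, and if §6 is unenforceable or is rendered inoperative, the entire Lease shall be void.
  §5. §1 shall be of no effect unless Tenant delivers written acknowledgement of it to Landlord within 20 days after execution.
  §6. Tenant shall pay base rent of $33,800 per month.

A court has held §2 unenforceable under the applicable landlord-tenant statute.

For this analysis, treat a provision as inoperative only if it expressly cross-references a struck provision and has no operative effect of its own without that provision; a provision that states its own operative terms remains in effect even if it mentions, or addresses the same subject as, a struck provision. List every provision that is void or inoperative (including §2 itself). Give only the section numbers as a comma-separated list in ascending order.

§2 is struck. §3 merely fixes the cure period for breach of §2; with §2 gone it has nothing to operate on and falls away. §4 makes §6 an essential term, but §6 is unaffected, so the severability proviso in §4 preserves the remaining provisions. §1, §4, §5, and §6 remain in effect.

2, 3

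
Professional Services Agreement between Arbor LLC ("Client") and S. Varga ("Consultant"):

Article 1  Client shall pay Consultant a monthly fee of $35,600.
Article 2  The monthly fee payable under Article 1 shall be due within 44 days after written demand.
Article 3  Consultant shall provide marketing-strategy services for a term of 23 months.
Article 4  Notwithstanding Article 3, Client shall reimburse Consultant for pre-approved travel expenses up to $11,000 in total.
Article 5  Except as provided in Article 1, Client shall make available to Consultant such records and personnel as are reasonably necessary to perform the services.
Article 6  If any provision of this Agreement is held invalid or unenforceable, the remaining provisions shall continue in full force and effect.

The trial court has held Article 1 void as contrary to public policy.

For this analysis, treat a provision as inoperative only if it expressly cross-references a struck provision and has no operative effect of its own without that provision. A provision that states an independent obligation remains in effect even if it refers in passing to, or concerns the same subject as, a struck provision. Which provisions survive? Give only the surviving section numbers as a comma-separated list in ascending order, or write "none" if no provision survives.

Article 1 is struck. The whole of Article 2 is the payment deadline for the monthly fee, defined by reference to Article 1, so Article 2 cannot stand once Article 1 is removed. Although Article 5 refers to Article 1, its operative terms do not depend on Article 1, so it remains in effect. Article 6 is a severability clause and preserves every provision that can still be given independent effect. The provisions still in force are Article 3, Article 4, Article 5, and Article 6.

3, 4, 5, 6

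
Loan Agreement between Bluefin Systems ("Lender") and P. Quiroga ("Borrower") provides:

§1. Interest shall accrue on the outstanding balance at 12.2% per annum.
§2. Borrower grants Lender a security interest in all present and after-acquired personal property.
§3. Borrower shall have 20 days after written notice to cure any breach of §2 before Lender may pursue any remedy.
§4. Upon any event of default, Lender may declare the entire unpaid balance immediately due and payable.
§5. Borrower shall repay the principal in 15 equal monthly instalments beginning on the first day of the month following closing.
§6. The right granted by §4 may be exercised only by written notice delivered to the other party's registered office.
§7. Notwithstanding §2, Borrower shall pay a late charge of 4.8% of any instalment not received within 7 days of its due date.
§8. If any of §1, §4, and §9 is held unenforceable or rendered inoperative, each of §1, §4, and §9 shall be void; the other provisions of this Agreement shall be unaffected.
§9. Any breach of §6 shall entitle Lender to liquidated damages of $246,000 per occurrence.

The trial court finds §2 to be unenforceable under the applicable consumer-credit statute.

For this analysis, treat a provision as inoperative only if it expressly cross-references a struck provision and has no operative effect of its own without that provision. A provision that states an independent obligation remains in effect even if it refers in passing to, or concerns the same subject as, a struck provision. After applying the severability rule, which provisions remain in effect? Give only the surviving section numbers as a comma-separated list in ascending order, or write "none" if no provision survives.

§2 is struck. The only function of §3 is the cure period for breach of §2, so it cannot stand once §2 is removed. §7 mentions §2 but its own obligation stands independently of §2, so §7 is not affected. §8 ties §1, §4, and §9 together, but none of those is affected here; the remaining provisions continue in force under §8. §1, §4, §5, §6, §7, §8, and §9 remain in effect.

1, 4, 5, 6, 7, 8, 9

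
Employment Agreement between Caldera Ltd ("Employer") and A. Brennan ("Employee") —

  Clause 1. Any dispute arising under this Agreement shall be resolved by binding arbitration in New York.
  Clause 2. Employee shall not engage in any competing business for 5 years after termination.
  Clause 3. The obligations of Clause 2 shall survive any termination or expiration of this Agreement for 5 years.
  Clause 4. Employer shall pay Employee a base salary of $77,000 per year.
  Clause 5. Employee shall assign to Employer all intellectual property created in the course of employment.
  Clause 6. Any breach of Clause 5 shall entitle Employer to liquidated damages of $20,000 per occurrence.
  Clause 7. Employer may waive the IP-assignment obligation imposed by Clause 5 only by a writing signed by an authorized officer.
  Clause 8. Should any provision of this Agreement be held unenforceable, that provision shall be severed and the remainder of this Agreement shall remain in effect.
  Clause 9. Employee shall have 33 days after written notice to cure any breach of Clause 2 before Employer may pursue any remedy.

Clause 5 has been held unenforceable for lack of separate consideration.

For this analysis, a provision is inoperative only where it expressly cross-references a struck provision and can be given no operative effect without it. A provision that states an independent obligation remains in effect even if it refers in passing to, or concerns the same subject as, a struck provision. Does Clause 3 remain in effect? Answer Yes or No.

Yes

Clause 5 is struck. Clause 6 operates only by reference to Clause 5, so it falls with Clause 5. Clause 7 operates only by reference to Clause 5, so it falls with Clause 5. Clause 8 is a severability clause and preserves every provision that can still be given independent effect. Clause 1, Clause 2, Clause 3, Clause 4, Clause 8, and Clause 9 remain in effect. Clause 3 is among the surviving provisions, so the answer is yes.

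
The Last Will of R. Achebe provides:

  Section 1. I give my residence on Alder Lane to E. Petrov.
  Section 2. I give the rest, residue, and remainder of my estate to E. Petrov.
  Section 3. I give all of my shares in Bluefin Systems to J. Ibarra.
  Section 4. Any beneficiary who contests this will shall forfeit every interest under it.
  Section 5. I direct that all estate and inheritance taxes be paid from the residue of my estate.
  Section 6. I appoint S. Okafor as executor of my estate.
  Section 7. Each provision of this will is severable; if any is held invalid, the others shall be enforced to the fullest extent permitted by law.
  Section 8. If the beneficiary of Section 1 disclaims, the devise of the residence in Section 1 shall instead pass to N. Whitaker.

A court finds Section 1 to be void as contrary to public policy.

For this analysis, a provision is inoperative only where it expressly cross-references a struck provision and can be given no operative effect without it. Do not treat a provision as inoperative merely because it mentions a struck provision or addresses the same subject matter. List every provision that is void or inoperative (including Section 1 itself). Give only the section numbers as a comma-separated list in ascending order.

Section 1 is struck. Section 8 has no operative effect of its own apart from Section 1 and is therefore inoperative. Under the severability clause in Section 7, the remaining provisions continue in force. Section 2, Section 3, Section 4, Section 5, Section 6, and Section 7 remain in effect.

1, 8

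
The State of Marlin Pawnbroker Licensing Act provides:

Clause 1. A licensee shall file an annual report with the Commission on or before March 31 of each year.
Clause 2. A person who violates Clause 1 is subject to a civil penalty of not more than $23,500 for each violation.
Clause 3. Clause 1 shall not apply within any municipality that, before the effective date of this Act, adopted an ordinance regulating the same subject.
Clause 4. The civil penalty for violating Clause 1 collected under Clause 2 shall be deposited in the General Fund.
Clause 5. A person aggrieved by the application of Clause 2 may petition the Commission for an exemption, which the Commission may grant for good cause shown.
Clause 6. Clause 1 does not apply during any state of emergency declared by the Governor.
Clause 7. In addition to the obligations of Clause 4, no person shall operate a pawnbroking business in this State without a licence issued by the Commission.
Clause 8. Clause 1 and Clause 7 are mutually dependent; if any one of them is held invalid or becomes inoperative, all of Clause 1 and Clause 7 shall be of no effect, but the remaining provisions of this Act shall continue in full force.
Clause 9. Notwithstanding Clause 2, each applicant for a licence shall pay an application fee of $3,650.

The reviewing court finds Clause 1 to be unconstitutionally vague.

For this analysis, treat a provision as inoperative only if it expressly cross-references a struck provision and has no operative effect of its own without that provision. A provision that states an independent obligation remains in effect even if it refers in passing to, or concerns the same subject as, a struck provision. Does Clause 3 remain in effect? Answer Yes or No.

No

Clause 1 is struck. Clause 2 operates only by reference to Clause 1, so it falls with Clause 1. Clause 3 operates only by reference to Clause 1, so it falls with Clause 1. Clause 6 merely fixes the emergency suspension of Clause 1; with Clause 1 gone it has nothing to operate on and falls away. Clause 4 has no operative effect of its own apart from Clause 2 and is therefore inoperative. Clause 5 operates only by reference to Clause 2, so it falls with Clause 2. Clause 9 mentions Clause 2 but its own obligation stands independently of Clause 2, so Clause 9 is not affected. Clause 8 declares Clause 1 and Clause 7 mutually dependent; since one of them has fallen, all of them are of no effect. That brings down Clause 7 as well. The remainder continues in force under Clause 8. Clause 8 and Clause 9 remain in effect. Clause 3 is among the inoperative provisions, so the answer is no.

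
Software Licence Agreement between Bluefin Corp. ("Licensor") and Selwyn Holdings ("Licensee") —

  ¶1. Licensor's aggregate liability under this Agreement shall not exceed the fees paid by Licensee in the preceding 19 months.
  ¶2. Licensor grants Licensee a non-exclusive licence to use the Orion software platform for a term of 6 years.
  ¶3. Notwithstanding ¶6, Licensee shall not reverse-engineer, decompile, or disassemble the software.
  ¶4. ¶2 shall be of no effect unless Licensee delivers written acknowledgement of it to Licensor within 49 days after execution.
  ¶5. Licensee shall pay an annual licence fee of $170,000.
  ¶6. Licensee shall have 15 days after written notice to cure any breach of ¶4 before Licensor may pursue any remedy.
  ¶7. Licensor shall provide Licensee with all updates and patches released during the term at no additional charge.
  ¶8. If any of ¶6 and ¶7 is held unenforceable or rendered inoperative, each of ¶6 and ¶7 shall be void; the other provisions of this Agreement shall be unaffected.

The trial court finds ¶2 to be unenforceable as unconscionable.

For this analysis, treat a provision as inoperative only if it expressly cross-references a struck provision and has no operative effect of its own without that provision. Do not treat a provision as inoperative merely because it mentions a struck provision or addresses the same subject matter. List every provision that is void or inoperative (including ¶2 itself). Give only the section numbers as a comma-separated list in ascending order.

¶2 is struck. ¶4 has no operative effect of its own apart from ¶2 and is therefore inoperative. ¶6 has no operative effect of its own apart from ¶4 and is therefore inoperative. ¶3 mentions ¶6 but its own obligation stands independently of ¶6, so ¶3 is not affected. ¶8 declares ¶6 and ¶7 mutually dependent; since one of them has fallen, all of them are of no effect. That brings down ¶7 as well. The remainder continues in force under ¶8. That leaves ¶1, ¶3, ¶5, and ¶8 in effect.

2, 4, 6, 7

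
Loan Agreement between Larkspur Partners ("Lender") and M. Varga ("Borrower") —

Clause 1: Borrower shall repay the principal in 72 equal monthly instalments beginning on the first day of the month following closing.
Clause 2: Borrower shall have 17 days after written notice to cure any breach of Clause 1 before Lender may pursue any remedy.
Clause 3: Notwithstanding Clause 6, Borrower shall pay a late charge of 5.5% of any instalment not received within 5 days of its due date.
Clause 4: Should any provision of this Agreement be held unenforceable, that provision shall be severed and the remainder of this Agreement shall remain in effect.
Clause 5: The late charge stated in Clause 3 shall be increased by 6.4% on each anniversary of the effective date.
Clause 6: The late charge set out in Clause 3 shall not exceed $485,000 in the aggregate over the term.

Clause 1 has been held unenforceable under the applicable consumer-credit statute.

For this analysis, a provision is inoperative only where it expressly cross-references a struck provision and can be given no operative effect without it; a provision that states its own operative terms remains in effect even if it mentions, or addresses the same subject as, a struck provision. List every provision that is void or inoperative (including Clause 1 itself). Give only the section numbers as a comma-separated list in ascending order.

Clause 1 is struck. Clause 2 has no operative effect of its own apart from Clause 1 and is therefore inoperative. Under the severability clause in Clause 4, the remaining provisions continue in force. The provisions still in force are Clause 3, Clause 4, Clause 5, and Clause 6.

1, 2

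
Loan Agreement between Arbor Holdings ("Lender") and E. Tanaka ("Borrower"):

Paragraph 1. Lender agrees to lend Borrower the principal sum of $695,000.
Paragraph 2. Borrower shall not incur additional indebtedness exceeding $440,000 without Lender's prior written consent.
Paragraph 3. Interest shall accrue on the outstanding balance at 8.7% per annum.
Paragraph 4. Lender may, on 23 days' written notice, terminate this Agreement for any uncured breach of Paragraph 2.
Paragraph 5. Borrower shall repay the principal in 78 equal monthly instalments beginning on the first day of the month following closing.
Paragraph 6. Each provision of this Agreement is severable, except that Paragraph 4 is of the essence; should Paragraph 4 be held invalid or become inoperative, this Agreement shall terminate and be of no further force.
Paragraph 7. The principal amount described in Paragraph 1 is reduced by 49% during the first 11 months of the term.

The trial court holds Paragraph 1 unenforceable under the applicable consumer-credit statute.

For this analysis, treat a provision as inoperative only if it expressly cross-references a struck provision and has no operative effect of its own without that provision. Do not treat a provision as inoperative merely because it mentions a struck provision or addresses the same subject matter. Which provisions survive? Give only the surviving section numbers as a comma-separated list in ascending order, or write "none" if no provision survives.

2, 3, 4, 5, 6

Paragraph 1 is struck. Paragraph 7 operates only by reference to Paragraph 1, so it falls with Paragraph 1. Paragraph 6 makes Paragraph 4 an essential term, but Paragraph 4 is unaffected, so the severability proviso in Paragraph 6 preserves the remaining provisions. The provisions still in force are Paragraph 2, Paragraph 3, Paragraph 4, Paragraph 5, and Paragraph 6.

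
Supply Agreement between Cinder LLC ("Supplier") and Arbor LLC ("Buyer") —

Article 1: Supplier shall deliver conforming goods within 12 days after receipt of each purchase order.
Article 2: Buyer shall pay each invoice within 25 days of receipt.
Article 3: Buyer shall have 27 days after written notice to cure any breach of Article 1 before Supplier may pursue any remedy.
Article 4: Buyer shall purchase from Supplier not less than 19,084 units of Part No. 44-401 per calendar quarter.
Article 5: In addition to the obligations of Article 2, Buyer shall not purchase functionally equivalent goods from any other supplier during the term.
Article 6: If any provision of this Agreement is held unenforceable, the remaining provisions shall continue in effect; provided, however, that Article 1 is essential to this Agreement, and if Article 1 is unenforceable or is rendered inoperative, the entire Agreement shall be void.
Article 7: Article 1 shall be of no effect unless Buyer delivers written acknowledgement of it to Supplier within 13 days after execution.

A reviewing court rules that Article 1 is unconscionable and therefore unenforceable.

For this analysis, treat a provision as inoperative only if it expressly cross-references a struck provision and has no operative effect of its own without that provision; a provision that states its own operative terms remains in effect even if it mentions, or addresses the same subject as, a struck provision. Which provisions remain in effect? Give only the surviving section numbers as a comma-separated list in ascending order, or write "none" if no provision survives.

Article 1 is struck. Article 3 has no operative effect of its own apart from Article 1 and is therefore inoperative. Article 7 has no operative effect of its own apart from Article 1 and is therefore inoperative. Article 6 makes Article 1 an essential term, and Article 1 is the provision held invalid; under Article 6, the entire Agreement is therefore void. No provision of the Agreement survives.

none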